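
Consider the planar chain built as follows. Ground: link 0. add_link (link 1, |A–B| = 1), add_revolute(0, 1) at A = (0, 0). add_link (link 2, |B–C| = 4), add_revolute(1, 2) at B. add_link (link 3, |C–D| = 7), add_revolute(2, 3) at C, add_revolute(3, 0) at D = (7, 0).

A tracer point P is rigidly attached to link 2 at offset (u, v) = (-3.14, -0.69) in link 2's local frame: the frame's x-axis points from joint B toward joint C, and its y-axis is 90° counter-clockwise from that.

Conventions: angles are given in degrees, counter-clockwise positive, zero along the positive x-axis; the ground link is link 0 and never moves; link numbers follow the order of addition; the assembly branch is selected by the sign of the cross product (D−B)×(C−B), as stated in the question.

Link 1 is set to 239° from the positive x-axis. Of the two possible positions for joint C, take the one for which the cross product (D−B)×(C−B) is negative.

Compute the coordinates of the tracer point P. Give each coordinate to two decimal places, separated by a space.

A=(0,0), D=(7.00,0)
B = A + 1.00·(cos239°, sin239°) = (-0.5150, -0.8572)
|BD| = 7.5638
circle(B,4.00) ∩ circle(D,7.00): a=1.6004, h=3.6659
  candidates: C₊=(0.6596,2.9665) cross=27.728; C₋=(1.4905,-4.3181) cross=-27.728
  branch - wants cross < 0 → take C=(1.4905,-4.3181) (cross=-27.728)
ex = (C−B)/|BC| = (0.5014,-0.8652); ey = (0.8652,0.5014)
P = B + -3.14·ex + -0.69·ey = (-2.6864,1.5137)

-2.69 1.51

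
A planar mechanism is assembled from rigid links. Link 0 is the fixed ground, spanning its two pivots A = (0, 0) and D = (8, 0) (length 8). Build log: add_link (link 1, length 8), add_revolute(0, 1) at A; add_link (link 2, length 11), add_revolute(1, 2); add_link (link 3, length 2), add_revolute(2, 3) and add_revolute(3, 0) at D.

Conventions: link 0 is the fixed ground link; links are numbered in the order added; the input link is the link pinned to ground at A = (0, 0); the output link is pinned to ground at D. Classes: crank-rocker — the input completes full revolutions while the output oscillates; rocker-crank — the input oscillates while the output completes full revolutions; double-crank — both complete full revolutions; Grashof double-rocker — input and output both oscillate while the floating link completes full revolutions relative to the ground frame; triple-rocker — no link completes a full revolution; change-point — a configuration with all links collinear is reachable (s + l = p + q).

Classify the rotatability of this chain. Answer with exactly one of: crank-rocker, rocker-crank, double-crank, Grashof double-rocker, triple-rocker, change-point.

lengths: ground=8, input=8, coupler=11, output=2
sorted: s=2 (shortest), l=11 (longest), p+q=16
s + l = 13 vs p + q = 16
s + l < p + q (Grashof) with shortest = output link → rocker-crank

rocker-crank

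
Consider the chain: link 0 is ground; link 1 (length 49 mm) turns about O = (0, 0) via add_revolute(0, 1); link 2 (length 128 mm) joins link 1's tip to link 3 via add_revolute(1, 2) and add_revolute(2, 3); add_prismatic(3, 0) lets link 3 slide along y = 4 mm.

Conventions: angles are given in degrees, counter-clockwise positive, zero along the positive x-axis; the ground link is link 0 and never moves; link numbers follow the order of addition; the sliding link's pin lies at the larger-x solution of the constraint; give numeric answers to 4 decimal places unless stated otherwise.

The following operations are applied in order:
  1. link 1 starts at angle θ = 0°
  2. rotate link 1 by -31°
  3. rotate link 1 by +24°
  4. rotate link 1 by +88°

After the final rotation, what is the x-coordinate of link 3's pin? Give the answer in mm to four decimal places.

geometry: r = 49 mm, L = 128 mm, e = 4 mm; θ starts at 0°
rotate link 1 by -31°: θ ← 0° -31° = -31°
rotate link 1 by +24°: θ ← -31° +24° = -7°
rotate link 1 by +88°: θ ← -7° +88° = 81°
crank pin P = (r cos θ, r sin θ) = (7.665289, 48.396729)
h = r sin θ − e = 48.396729 − 4 = 44.396729
x = r cos θ + √(L² − h²) = 7.665289 + 120.053865 = 127.719154

127.7192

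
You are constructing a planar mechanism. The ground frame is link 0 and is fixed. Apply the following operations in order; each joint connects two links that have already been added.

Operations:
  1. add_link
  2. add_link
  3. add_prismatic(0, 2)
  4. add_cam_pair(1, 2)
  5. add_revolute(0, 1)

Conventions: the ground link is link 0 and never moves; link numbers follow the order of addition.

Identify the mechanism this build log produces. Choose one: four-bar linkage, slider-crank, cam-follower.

links: 3 (incl. ground); joints: 1 revolute, 1 prismatic, 1 higher (cam) pair, forming one closed loop
3 links, revolute + prismatic + higher pair in one loop → cam-follower

cam-follower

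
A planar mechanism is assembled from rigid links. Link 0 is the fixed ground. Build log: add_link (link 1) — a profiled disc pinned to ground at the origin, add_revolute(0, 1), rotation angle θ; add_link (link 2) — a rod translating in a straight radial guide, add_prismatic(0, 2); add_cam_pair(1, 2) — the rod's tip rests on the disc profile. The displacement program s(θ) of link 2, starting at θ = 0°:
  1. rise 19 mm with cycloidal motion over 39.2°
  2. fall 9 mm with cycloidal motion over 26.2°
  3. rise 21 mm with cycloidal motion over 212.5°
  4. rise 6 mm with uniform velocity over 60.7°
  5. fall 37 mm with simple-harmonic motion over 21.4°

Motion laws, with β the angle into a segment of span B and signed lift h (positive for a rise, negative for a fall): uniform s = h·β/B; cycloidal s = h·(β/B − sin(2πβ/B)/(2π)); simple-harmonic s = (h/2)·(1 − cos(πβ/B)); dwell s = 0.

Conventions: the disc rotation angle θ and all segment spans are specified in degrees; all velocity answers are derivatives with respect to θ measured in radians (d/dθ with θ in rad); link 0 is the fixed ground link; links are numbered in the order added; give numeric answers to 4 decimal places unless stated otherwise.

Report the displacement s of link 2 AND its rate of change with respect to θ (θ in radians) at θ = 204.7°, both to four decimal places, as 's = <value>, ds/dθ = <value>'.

seg 1 [0°–39.2°] cycloidal, h=19: full span → s += 19 → s = 19.0000
seg 2 [39.2°–65.4°] cycloidal, h=-9: full span → s += -9 → s = 10.0000
seg 3 [65.4°–277.9°] cycloidal, h=21: θ=204.7° here. β=139.3, B=212.5. 21·(0.6555 − sin(2π·0.6555)/(2π)) = 16.5367 → s = 26.5367
velocity in seg [65.4°–277.9°] (cycloidal), θ in radians: β = 139.3° = 2.4312 rad, B = 212.5° = 3.7088 rad; ds/dθ = (h/B)(1 − cos(2πβ/B)) = (21/3.7088)(1 − cos(2π·0.6555)) = 8.829188 mm/rad

s = 26.5367, ds/dθ = 8.8292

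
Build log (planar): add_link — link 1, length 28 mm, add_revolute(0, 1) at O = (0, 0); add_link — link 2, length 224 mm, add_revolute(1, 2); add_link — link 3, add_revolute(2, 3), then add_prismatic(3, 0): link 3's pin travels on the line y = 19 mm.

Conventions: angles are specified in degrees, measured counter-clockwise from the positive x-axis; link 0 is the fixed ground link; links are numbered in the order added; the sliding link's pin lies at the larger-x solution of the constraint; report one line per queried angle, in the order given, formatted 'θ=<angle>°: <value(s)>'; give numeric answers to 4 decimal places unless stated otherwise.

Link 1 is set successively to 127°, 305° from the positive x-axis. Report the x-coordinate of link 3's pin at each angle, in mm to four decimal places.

geometry: r = 28 mm, L = 224 mm, e = 19 mm
θ=127°: crank pin P = (r cos θ, r sin θ) = (-16.850821, 22.361794)
θ=127°: h = r sin θ − e = 22.361794 − 19 = 3.361794
θ=127°: x = r cos θ + √(L² − h²) = -16.850821 + 223.974772 = 207.123951
θ=305°: crank pin P = (r cos θ, r sin θ) = (16.060140, -22.936257)
θ=305°: h = r sin θ − e = -22.936257 − 19 = -41.936257
θ=305°: x = r cos θ + √(L² − h²) = 16.060140 + 220.039429 = 236.099569

θ=127°: 207.1240
θ=305°: 236.0996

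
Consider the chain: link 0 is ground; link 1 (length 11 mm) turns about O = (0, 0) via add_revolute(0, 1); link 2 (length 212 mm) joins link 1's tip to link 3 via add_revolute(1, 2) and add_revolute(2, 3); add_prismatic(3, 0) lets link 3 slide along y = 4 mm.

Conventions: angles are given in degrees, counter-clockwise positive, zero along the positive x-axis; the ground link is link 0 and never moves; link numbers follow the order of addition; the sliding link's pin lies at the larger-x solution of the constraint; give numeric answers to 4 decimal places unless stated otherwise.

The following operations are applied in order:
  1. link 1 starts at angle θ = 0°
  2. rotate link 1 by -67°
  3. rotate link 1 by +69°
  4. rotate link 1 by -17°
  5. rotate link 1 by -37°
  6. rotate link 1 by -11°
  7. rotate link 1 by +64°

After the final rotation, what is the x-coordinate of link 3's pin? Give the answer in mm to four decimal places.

geometry: r = 11 mm, L = 212 mm, e = 4 mm; θ starts at 0°
rotate link 1 by -67°: θ ← 0° -67° = -67°
rotate link 1 by +69°: θ ← -67° +69° = 2°
rotate link 1 by -17°: θ ← 2° -17° = -15°
rotate link 1 by -37°: θ ← -15° -37° = -52°
rotate link 1 by -11°: θ ← -52° -11° = -63°
rotate link 1 by +64°: θ ← -63° +64° = 1°
crank pin P = (r cos θ, r sin θ) = (10.998325, 0.191976)
h = r sin θ − e = 0.191976 − 4 = -3.808024
x = r cos θ + √(L² − h²) = 10.998325 + 211.965797 = 222.964121

222.9641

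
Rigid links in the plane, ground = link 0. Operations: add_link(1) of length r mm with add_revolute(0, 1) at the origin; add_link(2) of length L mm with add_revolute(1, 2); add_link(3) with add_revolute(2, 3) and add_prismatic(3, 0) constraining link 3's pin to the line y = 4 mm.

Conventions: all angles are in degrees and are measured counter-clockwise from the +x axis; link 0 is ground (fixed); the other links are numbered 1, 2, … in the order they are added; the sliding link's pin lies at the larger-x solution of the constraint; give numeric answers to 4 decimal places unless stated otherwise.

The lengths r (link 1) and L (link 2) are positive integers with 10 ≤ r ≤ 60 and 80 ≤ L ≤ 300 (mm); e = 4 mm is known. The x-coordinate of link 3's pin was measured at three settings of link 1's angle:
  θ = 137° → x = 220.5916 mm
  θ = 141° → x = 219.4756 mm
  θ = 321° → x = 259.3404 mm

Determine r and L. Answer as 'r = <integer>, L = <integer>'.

constraint per measurement: (x − r cos θ)² + (r sin θ − e)² = L²
subtracting the θ₁ and θ₂ equations cancels the r² and L² terms:
r = (x₁² − x₂²) / (2[(x₁cos θ₁ + e sin θ₁) − (x₂cos θ₂ + e sin θ₂)]) = 25.9992 → r = 26
L² = (x₁ − r cos θ₁)² + (r sin θ₁ − e)² = 57599.9835 → L = 240.0000 → L = 240
check at θ₃=321°: x = 259.3404 (printed 259.3404) ✓

r = 26, L = 240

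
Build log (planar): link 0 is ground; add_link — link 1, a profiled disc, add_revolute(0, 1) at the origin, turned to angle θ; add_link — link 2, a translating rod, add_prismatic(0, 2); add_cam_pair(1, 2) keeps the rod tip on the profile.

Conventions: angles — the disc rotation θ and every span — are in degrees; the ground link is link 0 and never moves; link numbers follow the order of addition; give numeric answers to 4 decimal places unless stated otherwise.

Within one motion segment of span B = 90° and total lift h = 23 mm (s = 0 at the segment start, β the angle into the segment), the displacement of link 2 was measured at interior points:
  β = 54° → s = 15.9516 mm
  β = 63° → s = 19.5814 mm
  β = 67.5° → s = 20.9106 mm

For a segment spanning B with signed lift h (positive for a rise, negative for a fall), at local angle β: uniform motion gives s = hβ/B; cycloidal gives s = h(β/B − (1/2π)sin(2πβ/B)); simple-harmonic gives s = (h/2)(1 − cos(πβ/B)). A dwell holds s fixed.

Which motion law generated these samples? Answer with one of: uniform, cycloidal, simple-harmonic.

candidates at β/B = r: uniform s = h·r (linear in β); cycloidal s = h·(r − sin(2πr)/(2π)); simple-harmonic s = (h/2)(1 − cos(πr))
β=54°: printed 15.9516 | uniform 13.8000, cycloidal 15.9516, simple-harmonic 15.0537
β=63°: printed 19.5814 | uniform 16.1000, cycloidal 19.5814, simple-harmonic 18.2595
β=67.5°: printed 20.9106 | uniform 17.2500, cycloidal 20.9106, simple-harmonic 19.6317
only one law matches every sample → cycloidal

cycloidal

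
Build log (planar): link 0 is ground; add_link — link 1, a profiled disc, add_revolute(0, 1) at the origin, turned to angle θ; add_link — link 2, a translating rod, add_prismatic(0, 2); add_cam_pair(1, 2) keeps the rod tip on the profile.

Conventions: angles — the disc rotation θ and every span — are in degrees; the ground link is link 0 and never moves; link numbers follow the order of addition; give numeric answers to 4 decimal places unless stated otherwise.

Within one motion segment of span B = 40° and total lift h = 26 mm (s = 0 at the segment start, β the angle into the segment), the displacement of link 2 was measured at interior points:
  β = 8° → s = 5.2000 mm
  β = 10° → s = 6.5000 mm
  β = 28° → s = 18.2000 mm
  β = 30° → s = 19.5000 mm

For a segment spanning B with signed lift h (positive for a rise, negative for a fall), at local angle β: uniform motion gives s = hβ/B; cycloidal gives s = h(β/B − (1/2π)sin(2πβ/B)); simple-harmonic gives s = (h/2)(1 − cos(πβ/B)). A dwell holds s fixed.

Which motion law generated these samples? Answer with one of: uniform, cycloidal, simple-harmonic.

candidates at β/B = r: uniform s = h·r (linear in β); cycloidal s = h·(r − sin(2πr)/(2π)); simple-harmonic s = (h/2)(1 − cos(πr))
β=8°: printed 5.2000 | uniform 5.2000, cycloidal 1.2645, simple-harmonic 2.4828
β=10°: printed 6.5000 | uniform 6.5000, cycloidal 2.3620, simple-harmonic 3.8076
β=28°: printed 18.2000 | uniform 18.2000, cycloidal 22.1355, simple-harmonic 20.6412
β=30°: printed 19.5000 | uniform 19.5000, cycloidal 23.6380, simple-harmonic 22.1924
only one law matches every sample → uniform

uniform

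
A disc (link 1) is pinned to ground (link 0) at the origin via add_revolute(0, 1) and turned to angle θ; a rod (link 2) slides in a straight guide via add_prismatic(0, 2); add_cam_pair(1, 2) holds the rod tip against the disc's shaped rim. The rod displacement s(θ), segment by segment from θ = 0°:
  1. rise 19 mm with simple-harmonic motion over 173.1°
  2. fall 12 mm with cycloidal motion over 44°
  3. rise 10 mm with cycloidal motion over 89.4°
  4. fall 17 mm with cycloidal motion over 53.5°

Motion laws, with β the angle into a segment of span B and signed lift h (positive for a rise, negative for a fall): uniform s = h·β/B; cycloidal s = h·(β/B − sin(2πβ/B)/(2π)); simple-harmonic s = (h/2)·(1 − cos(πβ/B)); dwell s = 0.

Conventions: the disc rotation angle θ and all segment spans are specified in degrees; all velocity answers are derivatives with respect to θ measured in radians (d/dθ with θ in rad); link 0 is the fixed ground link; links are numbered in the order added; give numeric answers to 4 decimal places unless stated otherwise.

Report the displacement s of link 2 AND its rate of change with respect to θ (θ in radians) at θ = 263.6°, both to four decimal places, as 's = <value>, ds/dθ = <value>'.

segment 1 (0° to 173.1°, simple-harmonic, h = 19) is passed completely: s = 0.0000 + (19) = 19.0000
segment 2 (173.1° to 217.1°, cycloidal, h = -12) is passed completely: s = 19.0000 + (-12) = 7.0000
θ = 263.6° falls in segment 3 (217.1° to 306.5°, cycloidal, h = 10): β = 263.6 − 217.1 = 46.5°, B = 89.4°; Δs = 10·(0.5201 − sin(2π·0.5201)/(2π)) = 5.4021; s = 7.0000 + 5.4021 = 12.4021
velocity in seg [217.1°–306.5°] (cycloidal), θ in radians: β = 46.5° = 0.8116 rad, B = 89.4° = 1.5603 rad; ds/dθ = (h/B)(1 − cos(2πβ/B)) = (10/1.5603)(1 − cos(2π·0.5201)) = 12.766632 mm/rad

s = 12.4021, ds/dθ = 12.7666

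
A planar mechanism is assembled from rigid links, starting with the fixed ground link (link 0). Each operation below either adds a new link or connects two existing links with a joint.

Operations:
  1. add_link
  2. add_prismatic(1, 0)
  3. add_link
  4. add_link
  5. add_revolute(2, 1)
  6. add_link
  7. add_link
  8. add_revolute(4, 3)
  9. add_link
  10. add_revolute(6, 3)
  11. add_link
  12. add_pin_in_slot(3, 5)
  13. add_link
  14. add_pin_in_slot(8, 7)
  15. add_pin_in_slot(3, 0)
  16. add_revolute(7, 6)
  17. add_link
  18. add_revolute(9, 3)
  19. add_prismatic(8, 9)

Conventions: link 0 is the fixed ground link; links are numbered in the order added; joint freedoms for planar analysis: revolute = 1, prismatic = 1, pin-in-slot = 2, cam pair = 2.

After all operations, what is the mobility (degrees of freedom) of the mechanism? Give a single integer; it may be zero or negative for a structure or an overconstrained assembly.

(L,J1,J2)=(1,0,0); link0 fixed
link1: (2,0,0)
P 1-0 [J1]: (2,1,0)
link2: (3,1,0)
link3: (4,1,0)
R 2-1 [J1]: (4,2,0)
link4: (5,2,0)
link5: (6,2,0)
R 4-3 [J1]: (6,3,0)
link6: (7,3,0)
R 6-3 [J1]: (7,4,0)
link7: (8,4,0)
PS 3-5 [J2]: (8,4,1)
link8: (9,4,1)
PS 8-7 [J2]: (9,4,2)
PS 3-0 [J2]: (9,4,3)
R 7-6 [J1]: (9,5,3)
link9: (10,5,3)
R 9-3 [J1]: (10,6,3)
P 8-9 [J1]: (10,7,3)
Grübler: 3·9 − 2·7 − 3 = 10

M = 10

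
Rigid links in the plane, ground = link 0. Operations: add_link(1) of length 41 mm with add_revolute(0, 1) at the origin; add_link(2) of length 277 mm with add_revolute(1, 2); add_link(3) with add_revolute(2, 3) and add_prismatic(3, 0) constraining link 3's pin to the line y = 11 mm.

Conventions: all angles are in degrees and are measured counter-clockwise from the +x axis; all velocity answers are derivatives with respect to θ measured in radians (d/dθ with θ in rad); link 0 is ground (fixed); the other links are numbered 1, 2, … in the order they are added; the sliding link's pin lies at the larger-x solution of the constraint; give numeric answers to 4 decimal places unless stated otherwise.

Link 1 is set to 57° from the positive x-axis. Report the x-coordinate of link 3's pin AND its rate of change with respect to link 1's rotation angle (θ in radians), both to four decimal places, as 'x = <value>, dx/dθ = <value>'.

geometry: r = 41 mm, L = 277 mm, e = 11 mm
crank pin P = (r cos θ, r sin θ) = (22.330200, 34.385493)
h = r sin θ − e = 34.385493 − 11 = 23.385493
x = r cos θ + √(L² − h²) = 22.330200 + 276.011084 = 298.341285
dx/dθ = −r sin θ − h·r cos θ/√(L² − h²) (θ in radians; h = 23.385493) = -36.277456

x = 298.3413, dx/dθ = -36.2775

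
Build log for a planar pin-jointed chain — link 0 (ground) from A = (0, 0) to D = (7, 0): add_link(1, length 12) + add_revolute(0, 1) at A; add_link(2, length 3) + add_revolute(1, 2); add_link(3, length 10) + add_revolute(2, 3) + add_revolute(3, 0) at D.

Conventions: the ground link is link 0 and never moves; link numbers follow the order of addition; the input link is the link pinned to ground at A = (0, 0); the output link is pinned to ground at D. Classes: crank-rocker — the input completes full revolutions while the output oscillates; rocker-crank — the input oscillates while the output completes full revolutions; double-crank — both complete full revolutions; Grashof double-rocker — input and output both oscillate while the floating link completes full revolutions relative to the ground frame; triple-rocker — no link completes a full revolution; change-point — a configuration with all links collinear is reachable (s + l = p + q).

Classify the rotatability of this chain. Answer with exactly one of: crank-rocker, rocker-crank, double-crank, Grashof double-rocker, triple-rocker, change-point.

lengths: ground=7, input=12, coupler=3, output=10
sorted: s=3 (shortest), l=12 (longest), p+q=17
s + l = 15 vs p + q = 17
s + l < p + q (Grashof) with shortest = coupler link → Grashof double-rocker

Grashof double-rocker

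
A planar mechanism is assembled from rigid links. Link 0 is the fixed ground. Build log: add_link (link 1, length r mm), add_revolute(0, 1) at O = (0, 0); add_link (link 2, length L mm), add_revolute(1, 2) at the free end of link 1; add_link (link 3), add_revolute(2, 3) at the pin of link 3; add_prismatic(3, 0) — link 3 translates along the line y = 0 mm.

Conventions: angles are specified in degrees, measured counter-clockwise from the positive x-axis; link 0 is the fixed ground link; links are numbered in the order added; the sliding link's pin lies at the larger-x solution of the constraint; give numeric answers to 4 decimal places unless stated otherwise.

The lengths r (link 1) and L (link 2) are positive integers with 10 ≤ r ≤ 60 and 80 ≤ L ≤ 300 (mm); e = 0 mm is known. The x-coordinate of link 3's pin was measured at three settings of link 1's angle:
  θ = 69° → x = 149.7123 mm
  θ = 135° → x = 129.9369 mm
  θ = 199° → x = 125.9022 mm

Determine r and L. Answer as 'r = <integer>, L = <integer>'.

constraint per measurement: (x − r cos θ)² + (r sin θ − e)² = L²
subtracting the θ₁ and θ₂ equations cancels the r² and L² terms:
r = (x₁² − x₂²) / (2[(x₁cos θ₁ + e sin θ₁) − (x₂cos θ₂ + e sin θ₂)]) = 18.9999 → r = 19
L² = (x₁ − r cos θ₁)² + (r sin θ₁ − e)² = 20735.9934 → L = 144.0000 → L = 144
check at θ₃=199°: x = 125.9022 (printed 125.9022) ✓

r = 19, L = 144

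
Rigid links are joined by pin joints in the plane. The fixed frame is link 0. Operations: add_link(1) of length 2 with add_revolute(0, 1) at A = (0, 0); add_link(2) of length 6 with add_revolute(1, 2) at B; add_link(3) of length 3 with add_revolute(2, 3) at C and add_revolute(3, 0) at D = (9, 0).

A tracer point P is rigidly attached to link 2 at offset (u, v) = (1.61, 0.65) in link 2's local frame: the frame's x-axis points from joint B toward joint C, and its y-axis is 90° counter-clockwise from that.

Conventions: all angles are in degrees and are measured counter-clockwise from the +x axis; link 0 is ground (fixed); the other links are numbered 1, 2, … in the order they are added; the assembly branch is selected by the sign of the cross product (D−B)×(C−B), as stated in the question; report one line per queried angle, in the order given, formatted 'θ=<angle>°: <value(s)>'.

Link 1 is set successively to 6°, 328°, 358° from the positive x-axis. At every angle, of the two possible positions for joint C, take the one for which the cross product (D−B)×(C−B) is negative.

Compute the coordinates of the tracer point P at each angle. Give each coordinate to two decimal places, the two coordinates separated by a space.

A=(0,0), D=(9.00,0)
θ=6°: B = A + 2.00·(cos6°, sin6°) = (1.9890, 0.2091)
θ=6°: |BD| = 7.0141
θ=6°: circle(B,6.00) ∩ circle(D,3.00): a=5.4317, h=2.5488
θ=6°:   candidates: C₊=(7.4943,2.5948) cross=17.877; C₋=(7.3424,-2.5005) cross=-17.877
θ=6°:   branch - wants cross < 0 → take C=(7.3424,-2.5005) (cross=-17.877)
θ=6°: ex = (C−B)/|BC| = (0.8922,-0.4516); ey = (0.4516,0.8922)
θ=6°: P = B + 1.61·ex + 0.65·ey = (3.7191,0.0619)
θ=328°: B = A + 2.00·(cos328°, sin328°) = (1.6961, -1.0598)
θ=328°: |BD| = 7.3804
θ=328°: circle(B,6.00) ∩ circle(D,3.00): a=5.5194, h=2.3530
θ=328°:   candidates: C₊=(6.8204,2.0614) cross=17.366; C₋=(7.4962,-2.5959) cross=-17.366
θ=328°:   branch - wants cross < 0 → take C=(7.4962,-2.5959) (cross=-17.366)
θ=328°: ex = (C−B)/|BC| = (0.9667,-0.2560); ey = (0.2560,0.9667)
θ=328°: P = B + 1.61·ex + 0.65·ey = (3.4188,-0.8437)
θ=358°: B = A + 2.00·(cos358°, sin358°) = (1.9988, -0.0698)
θ=358°: |BD| = 7.0016
θ=358°: circle(B,6.00) ∩ circle(D,3.00): a=5.4289, h=2.5548
θ=358°:   candidates: C₊=(7.4020,2.5390) cross=17.887; C₋=(7.4529,-2.5703) cross=-17.887
θ=358°:   branch - wants cross < 0 → take C=(7.4529,-2.5703) (cross=-17.887)
θ=358°: ex = (C−B)/|BC| = (0.9090,-0.4168); ey = (0.4168,0.9090)
θ=358°: P = B + 1.61·ex + 0.65·ey = (3.7332,-0.1499)

θ=6°: 3.72 0.06
θ=328°: 3.42 -0.84
θ=358°: 3.73 -0.15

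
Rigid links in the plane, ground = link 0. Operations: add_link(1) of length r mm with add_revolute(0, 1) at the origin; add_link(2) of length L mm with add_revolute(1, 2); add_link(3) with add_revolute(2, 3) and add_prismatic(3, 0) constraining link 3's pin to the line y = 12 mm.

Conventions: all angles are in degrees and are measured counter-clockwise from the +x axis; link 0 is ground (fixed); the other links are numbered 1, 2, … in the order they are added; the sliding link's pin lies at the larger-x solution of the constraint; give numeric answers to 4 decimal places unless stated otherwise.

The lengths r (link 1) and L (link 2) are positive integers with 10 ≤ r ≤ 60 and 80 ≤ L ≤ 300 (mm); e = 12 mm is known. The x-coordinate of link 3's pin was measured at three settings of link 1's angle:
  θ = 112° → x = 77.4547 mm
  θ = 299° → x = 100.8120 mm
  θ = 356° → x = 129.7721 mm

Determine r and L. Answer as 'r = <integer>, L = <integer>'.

constraint per measurement: (x − r cos θ)² + (r sin θ − e)² = L²
subtracting the θ₁ and θ₂ equations cancels the r² and L² terms:
r = (x₁² − x₂²) / (2[(x₁cos θ₁ + e sin θ₁) − (x₂cos θ₂ + e sin θ₂)]) = 37.0000 → r = 37
L² = (x₁ − r cos θ₁)² + (r sin θ₁ − e)² = 8836.0043 → L = 94.0000 → L = 94
check at θ₃=356°: x = 129.7721 (printed 129.7721) ✓

r = 37, L = 94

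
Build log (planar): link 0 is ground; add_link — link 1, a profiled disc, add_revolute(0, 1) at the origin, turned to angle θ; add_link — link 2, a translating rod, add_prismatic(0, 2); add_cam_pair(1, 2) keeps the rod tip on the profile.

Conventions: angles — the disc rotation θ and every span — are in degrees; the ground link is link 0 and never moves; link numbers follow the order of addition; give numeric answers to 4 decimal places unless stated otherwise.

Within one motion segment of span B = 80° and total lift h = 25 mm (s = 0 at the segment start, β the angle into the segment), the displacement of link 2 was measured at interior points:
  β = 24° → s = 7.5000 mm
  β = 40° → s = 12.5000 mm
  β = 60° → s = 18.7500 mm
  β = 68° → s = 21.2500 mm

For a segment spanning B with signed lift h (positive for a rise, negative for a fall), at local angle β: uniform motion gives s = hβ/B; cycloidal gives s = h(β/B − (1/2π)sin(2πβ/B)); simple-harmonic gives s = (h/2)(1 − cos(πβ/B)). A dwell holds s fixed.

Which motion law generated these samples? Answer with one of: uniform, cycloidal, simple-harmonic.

candidates at β/B = r: uniform s = h·r (linear in β); cycloidal s = h·(r − sin(2πr)/(2π)); simple-harmonic s = (h/2)(1 − cos(πr))
β=24°: printed 7.5000 | uniform 7.5000, cycloidal 3.7159, simple-harmonic 5.1527
β=40°: printed 12.5000 | uniform 12.5000, cycloidal 12.5000, simple-harmonic 12.5000
β=60°: printed 18.7500 | uniform 18.7500, cycloidal 22.7289, simple-harmonic 21.3388
β=68°: printed 21.2500 | uniform 21.2500, cycloidal 24.4690, simple-harmonic 23.6376
only one law matches every sample → uniform

uniform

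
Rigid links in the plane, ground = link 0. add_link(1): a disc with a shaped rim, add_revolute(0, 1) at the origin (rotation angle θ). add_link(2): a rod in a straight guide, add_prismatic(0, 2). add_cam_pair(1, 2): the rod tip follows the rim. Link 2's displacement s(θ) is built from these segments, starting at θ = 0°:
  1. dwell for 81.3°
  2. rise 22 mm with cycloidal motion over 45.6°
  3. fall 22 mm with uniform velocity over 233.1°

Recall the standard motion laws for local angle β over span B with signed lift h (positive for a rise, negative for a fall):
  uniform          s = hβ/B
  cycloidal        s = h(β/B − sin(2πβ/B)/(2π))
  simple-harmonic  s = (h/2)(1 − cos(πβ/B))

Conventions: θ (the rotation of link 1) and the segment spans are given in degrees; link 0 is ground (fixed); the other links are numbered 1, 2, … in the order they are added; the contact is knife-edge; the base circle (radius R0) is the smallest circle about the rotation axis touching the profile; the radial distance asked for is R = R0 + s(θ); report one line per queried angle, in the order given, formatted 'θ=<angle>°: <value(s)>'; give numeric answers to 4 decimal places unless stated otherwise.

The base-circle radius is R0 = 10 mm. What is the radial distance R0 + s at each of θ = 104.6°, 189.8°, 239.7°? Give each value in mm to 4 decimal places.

segment 1 (0° to 81.3°, dwell): s unchanged at 0.0000
θ = 104.6° falls in segment 2 (81.3° to 126.9°, cycloidal, h = 22): β = 104.6 − 81.3 = 23.3°, B = 45.6°; Δs = 22·(0.5110 − sin(2π·0.5110)/(2π)) = 11.4823; s = 0.0000 + 11.4823 = 11.4823
segment 2 (81.3° to 126.9°, cycloidal, h = 22) is passed completely: s = 0.0000 + (22) = 22.0000
θ = 189.8° falls in segment 3 (126.9° to 360°, uniform, h = -22): β = 189.8 − 126.9 = 62.9°, B = 233.1°; Δs = -22·62.9/233.1 = -5.9365; s = 22.0000 − 5.9365 = 16.0635
θ = 239.7° falls in segment 3 (126.9° to 360°, uniform, h = -22): β = 239.7 − 126.9 = 112.8°, B = 233.1°; Δs = -22·112.8/233.1 = -10.6461; s = 22.0000 − 10.6461 = 11.3539
θ=104.6°: R = R0 + s = 10 + 11.4823 = 21.4823
θ=189.8°: R = R0 + s = 10 + 16.0635 = 26.0635
θ=239.7°: R = R0 + s = 10 + 11.3539 = 21.3539

θ=104.6°: 21.4823
θ=189.8°: 26.0635
θ=239.7°: 21.3539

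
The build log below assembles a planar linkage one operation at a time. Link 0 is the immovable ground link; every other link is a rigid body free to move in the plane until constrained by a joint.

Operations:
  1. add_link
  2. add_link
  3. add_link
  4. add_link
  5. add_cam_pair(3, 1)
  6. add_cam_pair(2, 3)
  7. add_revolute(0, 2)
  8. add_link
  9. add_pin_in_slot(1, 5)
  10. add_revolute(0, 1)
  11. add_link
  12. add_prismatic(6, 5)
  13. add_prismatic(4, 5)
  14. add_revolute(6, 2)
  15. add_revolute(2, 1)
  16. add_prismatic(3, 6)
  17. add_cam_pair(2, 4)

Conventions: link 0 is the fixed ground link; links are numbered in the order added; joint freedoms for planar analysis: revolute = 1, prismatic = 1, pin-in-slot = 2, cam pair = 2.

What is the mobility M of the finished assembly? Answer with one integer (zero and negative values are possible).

ground; <1,0,0>
#1 <2,0,0>
#2 <3,0,0>
#3 <4,0,0>
#4 <5,0,0>
C:3↔1 J2 <5,0,1>
C:2↔3 J2 <5,0,2>
R:0↔2 J1 <5,1,2>
#5 <6,1,2>
PS:1↔5 J2 <6,1,3>
R:0↔1 J1 <6,2,3>
#6 <7,2,3>
P:6↔5 J1 <7,3,3>
P:4↔5 J1 <7,4,3>
R:6↔2 J1 <7,5,3>
R:2↔1 J1 <7,6,3>
P:3↔6 J1 <7,7,3>
C:2↔4 J2 <7,7,4>
3×6 − 2×7 − 1×4 = 0

M = 0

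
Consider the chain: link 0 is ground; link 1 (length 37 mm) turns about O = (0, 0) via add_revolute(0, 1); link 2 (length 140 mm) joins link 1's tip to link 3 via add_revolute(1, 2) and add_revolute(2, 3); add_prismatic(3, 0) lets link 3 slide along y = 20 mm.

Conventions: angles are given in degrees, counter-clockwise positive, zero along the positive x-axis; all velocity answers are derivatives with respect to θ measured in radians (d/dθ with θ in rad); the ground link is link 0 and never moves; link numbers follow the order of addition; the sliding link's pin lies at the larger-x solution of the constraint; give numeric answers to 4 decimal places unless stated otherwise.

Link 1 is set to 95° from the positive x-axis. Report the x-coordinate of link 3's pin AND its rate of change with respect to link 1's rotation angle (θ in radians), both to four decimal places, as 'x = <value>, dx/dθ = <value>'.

geometry: r = 37 mm, L = 140 mm, e = 20 mm
crank pin P = (r cos θ, r sin θ) = (-3.224762, 36.859204)
h = r sin θ − e = 36.859204 − 20 = 16.859204
x = r cos θ + √(L² − h²) = -3.224762 + 138.981176 = 135.756413
dx/dθ = −r sin θ − h·r cos θ/√(L² − h²) (θ in radians; h = 16.859204) = -36.468022

x = 135.7564, dx/dθ = -36.4680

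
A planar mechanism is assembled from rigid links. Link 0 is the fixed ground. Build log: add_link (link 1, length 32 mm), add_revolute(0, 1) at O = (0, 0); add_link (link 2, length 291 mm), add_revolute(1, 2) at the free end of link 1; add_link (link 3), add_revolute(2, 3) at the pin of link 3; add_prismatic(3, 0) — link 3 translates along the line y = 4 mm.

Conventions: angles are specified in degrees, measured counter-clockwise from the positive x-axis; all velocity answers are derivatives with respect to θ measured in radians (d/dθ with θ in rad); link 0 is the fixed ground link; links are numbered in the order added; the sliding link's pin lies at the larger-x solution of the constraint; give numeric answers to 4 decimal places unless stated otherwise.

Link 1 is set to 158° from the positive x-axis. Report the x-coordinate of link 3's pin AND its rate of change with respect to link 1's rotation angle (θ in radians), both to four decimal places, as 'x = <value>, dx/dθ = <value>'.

geometry: r = 32 mm, L = 291 mm, e = 4 mm
crank pin P = (r cos θ, r sin θ) = (-29.669883, 11.987411)
h = r sin θ − e = 11.987411 − 4 = 7.987411
x = r cos θ + √(L² − h²) = -29.669883 + 290.890360 = 261.220476
dx/dθ = −r sin θ − h·r cos θ/√(L² − h²) (θ in radians; h = 7.987411) = -11.172721

x = 261.2205, dx/dθ = -11.1727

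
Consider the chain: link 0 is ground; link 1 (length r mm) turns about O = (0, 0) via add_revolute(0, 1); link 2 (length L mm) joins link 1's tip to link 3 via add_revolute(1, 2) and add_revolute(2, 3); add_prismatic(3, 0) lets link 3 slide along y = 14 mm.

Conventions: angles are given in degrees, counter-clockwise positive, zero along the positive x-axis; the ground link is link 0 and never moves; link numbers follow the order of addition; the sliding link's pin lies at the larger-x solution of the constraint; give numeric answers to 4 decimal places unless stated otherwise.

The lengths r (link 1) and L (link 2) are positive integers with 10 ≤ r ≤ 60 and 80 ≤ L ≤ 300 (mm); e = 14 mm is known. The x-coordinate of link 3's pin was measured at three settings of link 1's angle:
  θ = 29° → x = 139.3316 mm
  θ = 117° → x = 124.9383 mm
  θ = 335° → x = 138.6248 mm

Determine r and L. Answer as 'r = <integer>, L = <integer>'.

constraint per measurement: (x − r cos θ)² + (r sin θ − e)² = L²
subtracting the θ₁ and θ₂ equations cancels the r² and L² terms:
r = (x₁² − x₂²) / (2[(x₁cos θ₁ + e sin θ₁) − (x₂cos θ₂ + e sin θ₂)]) = 11.0000 → r = 11
L² = (x₁ − r cos θ₁)² + (r sin θ₁ − e)² = 16900.0058 → L = 130.0000 → L = 130
check at θ₃=335°: x = 138.6248 (printed 138.6248) ✓

r = 11, L = 130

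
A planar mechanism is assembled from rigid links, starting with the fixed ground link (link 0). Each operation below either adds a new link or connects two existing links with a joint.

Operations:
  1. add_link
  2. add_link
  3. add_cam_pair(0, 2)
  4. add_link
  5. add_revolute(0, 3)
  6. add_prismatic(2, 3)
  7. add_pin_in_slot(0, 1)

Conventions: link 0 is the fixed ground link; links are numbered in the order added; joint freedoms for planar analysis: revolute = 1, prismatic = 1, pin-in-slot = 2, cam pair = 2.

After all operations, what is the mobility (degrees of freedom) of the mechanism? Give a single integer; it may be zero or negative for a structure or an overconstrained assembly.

link 0 = ground. State L|J1|J2 = 1|0|0
+link1  2|0|0
+link2  3|0|0
C(0,2) f=2→J2  3|0|1
+link3  4|0|1
R(0,3) f=1→J1  4|1|1
P(2,3) f=1→J1  4|2|1
PS(0,1) f=2→J2  4|2|2
M = 3(4−1)−2·2−2 = 9−4−2 = 3

M = 3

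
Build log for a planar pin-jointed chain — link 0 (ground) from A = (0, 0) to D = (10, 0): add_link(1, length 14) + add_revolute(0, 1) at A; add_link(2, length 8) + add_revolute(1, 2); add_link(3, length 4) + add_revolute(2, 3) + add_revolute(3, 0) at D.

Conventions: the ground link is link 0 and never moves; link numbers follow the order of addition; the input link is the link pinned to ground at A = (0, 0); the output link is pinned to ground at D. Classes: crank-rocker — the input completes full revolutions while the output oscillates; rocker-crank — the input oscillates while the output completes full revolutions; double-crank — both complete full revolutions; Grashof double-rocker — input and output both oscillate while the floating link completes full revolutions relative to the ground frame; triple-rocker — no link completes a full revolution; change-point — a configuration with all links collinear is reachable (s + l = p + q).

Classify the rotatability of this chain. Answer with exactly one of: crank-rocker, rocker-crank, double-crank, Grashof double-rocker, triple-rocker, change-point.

lengths: ground=10, input=14, coupler=8, output=4
sorted: s=4 (shortest), l=14 (longest), p+q=18
s + l = 18 vs p + q = 18
s + l = p + q → change-point (collinear configuration reachable)

change-point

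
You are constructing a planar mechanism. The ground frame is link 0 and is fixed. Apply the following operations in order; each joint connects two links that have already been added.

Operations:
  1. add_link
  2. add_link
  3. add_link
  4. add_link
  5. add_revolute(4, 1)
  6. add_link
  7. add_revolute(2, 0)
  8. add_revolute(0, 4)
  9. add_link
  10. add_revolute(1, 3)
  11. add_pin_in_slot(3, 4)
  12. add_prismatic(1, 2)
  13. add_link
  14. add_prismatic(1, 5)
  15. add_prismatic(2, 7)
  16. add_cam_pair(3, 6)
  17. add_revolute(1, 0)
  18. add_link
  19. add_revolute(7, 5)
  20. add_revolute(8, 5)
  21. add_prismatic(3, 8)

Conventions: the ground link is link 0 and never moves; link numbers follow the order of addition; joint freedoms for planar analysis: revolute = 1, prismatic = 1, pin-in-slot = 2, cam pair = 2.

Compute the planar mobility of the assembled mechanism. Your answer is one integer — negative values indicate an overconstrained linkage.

link 0 = ground. State L|J1|J2 = 1|0|0
+link1  2|0|0
+link2  3|0|0
+link3  4|0|0
+link4  5|0|0
R(4,1) f=1→J1  5|1|0
+link5  6|1|0
R(2,0) f=1→J1  6|2|0
R(0,4) f=1→J1  6|3|0
+link6  7|3|0
R(1,3) f=1→J1  7|4|0
PS(3,4) f=2→J2  7|4|1
P(1,2) f=1→J1  7|5|1
+link7  8|5|1
P(1,5) f=1→J1  8|6|1
P(2,7) f=1→J1  8|7|1
C(3,6) f=2→J2  8|7|2
R(1,0) f=1→J1  8|8|2
+link8  9|8|2
R(7,5) f=1→J1  9|9|2
R(8,5) f=1→J1  9|10|2
P(3,8) f=1→J1  9|11|2
M = 3(9−1)−2·11−2 = 24−22−2 = 0

M = 0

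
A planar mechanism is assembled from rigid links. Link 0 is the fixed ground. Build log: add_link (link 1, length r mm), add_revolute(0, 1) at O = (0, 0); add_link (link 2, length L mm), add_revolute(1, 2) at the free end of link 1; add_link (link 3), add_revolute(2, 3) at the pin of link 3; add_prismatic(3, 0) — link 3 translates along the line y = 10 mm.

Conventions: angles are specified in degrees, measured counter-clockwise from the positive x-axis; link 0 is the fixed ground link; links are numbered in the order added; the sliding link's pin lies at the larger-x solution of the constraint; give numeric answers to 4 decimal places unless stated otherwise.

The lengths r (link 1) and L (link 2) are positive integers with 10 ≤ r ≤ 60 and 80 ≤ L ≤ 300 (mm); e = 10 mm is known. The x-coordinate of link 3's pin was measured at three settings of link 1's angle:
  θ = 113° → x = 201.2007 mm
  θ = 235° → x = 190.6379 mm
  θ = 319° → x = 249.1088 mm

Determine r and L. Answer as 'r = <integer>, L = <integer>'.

constraint per measurement: (x − r cos θ)² + (r sin θ − e)² = L²
subtracting the θ₁ and θ₂ equations cancels the r² and L² terms:
r = (x₁² − x₂²) / (2[(x₁cos θ₁ + e sin θ₁) − (x₂cos θ₂ + e sin θ₂)]) = 43.0003 → r = 43
L² = (x₁ − r cos θ₁)² + (r sin θ₁ − e)² = 48400.0099 → L = 220.0000 → L = 220
check at θ₃=319°: x = 249.1088 (printed 249.1088) ✓

r = 43, L = 220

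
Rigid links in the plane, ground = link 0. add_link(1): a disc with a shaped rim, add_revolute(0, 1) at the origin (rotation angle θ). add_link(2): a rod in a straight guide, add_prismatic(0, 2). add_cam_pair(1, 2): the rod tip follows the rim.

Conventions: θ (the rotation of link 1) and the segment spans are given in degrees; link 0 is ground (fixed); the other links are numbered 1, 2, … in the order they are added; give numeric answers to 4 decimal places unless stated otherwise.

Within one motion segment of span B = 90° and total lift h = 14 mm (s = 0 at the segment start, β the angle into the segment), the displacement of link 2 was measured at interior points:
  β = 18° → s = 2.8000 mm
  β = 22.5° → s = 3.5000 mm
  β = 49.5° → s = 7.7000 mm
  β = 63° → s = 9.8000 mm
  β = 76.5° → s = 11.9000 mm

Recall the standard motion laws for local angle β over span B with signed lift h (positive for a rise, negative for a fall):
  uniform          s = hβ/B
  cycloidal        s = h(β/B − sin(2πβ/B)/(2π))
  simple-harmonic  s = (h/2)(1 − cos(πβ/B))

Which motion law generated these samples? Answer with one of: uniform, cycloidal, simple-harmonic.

candidates at β/B = r: uniform s = h·r (linear in β); cycloidal s = h·(r − sin(2πr)/(2π)); simple-harmonic s = (h/2)(1 − cos(πr))
β=18°: printed 2.8000 | uniform 2.8000, cycloidal 0.6809, simple-harmonic 1.3369
β=22.5°: printed 3.5000 | uniform 3.5000, cycloidal 1.2718, simple-harmonic 2.0503
β=49.5°: printed 7.7000 | uniform 7.7000, cycloidal 8.3885, simple-harmonic 8.0950
β=63°: printed 9.8000 | uniform 9.8000, cycloidal 11.9191, simple-harmonic 11.1145
β=76.5°: printed 11.9000 | uniform 11.9000, cycloidal 13.7026, simple-harmonic 13.2370
only one law matches every sample → uniform

uniform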